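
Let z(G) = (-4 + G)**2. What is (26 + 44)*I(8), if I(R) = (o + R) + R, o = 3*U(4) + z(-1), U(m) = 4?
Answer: 3710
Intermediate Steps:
o = 37 (o = 3*4 + (-4 - 1)**2 = 12 + (-5)**2 = 12 + 25 = 37)
I(R) = 37 + 2*R (I(R) = (37 + R) + R = 37 + 2*R)
(26 + 44)*I(8) = (26 + 44)*(37 + 2*8) = 70*(37 + 16) = 70*53 = 3710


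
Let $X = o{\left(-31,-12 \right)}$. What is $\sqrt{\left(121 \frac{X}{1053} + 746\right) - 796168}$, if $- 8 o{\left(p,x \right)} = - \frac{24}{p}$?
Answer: $\frac{i \sqrt{10463879165727}}{3627} \approx 891.86 i$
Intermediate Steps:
$o{\left(p,x \right)} = \frac{3}{p}$ ($o{\left(p,x \right)} = - \frac{\left(-24\right) \frac{1}{p}}{8} = \frac{3}{p}$)
$X = - \frac{3}{31}$ ($X = \frac{3}{-31} = 3 \left(- \frac{1}{31}\right) = - \frac{3}{31} \approx -0.096774$)
$\sqrt{\left(121 \frac{X}{1053} + 746\right) - 796168} = \sqrt{\left(121 \left(- \frac{3}{31 \cdot 1053}\right) + 746\right) - 796168} = \sqrt{\left(121 \left(\left(- \frac{3}{31}\right) \frac{1}{1053}\right) + 746\right) - 796168} = \sqrt{\left(121 \left(- \frac{1}{10881}\right) + 746\right) - 796168} = \sqrt{\left(- \frac{121}{10881} + 746\right) - 796168} = \sqrt{\frac{8117105}{10881} - 796168} = \sqrt{- \frac{8654986903}{10881}} = \frac{i \sqrt{10463879165727}}{3627}$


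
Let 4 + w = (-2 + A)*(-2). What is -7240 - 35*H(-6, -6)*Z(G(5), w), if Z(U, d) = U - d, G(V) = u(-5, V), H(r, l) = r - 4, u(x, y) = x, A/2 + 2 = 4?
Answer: -6190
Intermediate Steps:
A = 4 (A = -4 + 2*4 = -4 + 8 = 4)
w = -8 (w = -4 + (-2 + 4)*(-2) = -4 + 2*(-2) = -4 - 4 = -8)
H(r, l) = -4 + r
G(V) = -5
-7240 - 35*H(-6, -6)*Z(G(5), w) = -7240 - 35*(-4 - 6)*(-5 - 1*(-8)) = -7240 - 35*(-10)*(-5 + 8) = -7240 - (-350)*3 = -7240 - 1*(-1050) = -7240 + 1050 = -6190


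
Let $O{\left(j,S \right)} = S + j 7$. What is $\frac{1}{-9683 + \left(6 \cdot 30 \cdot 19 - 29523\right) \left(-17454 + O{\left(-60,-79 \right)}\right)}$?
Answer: $\frac{1}{468617476} \approx 2.1339 \cdot 10^{-9}$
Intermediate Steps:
$O{\left(j,S \right)} = S + 7 j$
$\frac{1}{-9683 + \left(6 \cdot 30 \cdot 19 - 29523\right) \left(-17454 + O{\left(-60,-79 \right)}\right)} = \frac{1}{-9683 + \left(6 \cdot 30 \cdot 19 - 29523\right) \left(-17454 + \left(-79 + 7 \left(-60\right)\right)\right)} = \frac{1}{-9683 + \left(180 \cdot 19 - 29523\right) \left(-17454 - 499\right)} = \frac{1}{-9683 + \left(3420 - 29523\right) \left(-17454 - 499\right)} = \frac{1}{-9683 - -468627159} = \frac{1}{-9683 + 468627159} = \frac{1}{468617476}$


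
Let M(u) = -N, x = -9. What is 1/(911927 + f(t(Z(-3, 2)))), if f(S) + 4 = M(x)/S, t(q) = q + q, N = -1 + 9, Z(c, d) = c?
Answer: 3/2735773 ≈ 1.0966e-6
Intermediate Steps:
N = 8
M(u) = -8 (M(u) = -1*8 = -8)
t(q) = 2*q
f(S) = -4 - 8/S
1/(911927 + f(t(Z(-3, 2)))) = 1/(911927 + (-4 - 8/(2*(-3)))) = 1/(911927 + (-4 - 8/(-6))) = 1/(911927 + (-4 - 8*(-⅙))) = 1/(911927 + (-4 + 4/3)) = 1/(911927 - 8/3) = 1/(2735773/3) = 3/2735773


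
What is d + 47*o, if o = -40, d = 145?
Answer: -1735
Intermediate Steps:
d + 47*o = 145 + 47*(-40) = 145 - 1880 = -1735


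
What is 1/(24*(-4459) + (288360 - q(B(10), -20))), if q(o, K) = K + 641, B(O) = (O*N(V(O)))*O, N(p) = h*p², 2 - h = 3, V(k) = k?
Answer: 1/180723 ≈ 5.5333e-6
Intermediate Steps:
h = -1 (h = 2 - 1*3 = 2 - 3 = -1)
N(p) = -p²
B(O) = -O⁴ (B(O) = (O*(-O²))*O = (-O³)*O = -O⁴)
q(o, K) = 641 + K
1/(24*(-4459) + (288360 - q(B(10), -20))) = 1/(24*(-4459) + (288360 - (641 - 20))) = 1/(-107016 + (288360 - 1*621)) = 1/(-107016 + (288360 - 621)) = 1/(-107016 + 287739) = 1/180723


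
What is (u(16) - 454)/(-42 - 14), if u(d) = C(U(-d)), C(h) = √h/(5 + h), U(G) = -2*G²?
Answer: 227/28 + 2*I*√2/3549 ≈ 8.1071 + 0.00079696*I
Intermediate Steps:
C(h) = √h/(5 + h)
u(d) = √2*√(-d²)/(5 - 2*d²) (u(d) = √(-2*d²)/(5 - 2*d²) = (√2*√(-d²))/(5 - 2*d²) = √2*√(-d²)/(5 - 2*d²))
(u(16) - 454)/(-42 - 14) = (-√2*√(-1*16²)/(-5 + 2*16²) - 454)/(-42 - 14) = (-√2*√(-1*256)/(-5 + 2*256) - 454)/(-56) = (-√2*√(-256)/(-5 + 512) - 454)*(-1/56) = (-1*√2*16*I/507 - 454)*(-1/56) = (-1*√2*16*I*1/507 - 454)*(-1/56) = (-16*I*√2/507 - 454)*(-1/56) = (-454 - 16*I*√2/507)*(-1/56) = 227/28 + 2*I*√2/3549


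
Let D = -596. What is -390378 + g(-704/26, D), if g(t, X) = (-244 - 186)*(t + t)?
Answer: -4772194/13 ≈ -3.6709e+5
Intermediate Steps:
g(t, X) = -860*t
-390378 + g(-704/26, D) = -390378 - (-605440)/26 = -390378 - 860*(-352/13) = -390378 + 302720/13 = -4772194/13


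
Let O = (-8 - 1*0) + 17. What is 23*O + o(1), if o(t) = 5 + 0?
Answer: 212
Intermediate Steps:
o(t) = 5
O = 9 (O = (-8 + 0) + 17 = -8 + 17 = 9)
23*O + o(1) = 23*9 + 5 = 207 + 5 = 212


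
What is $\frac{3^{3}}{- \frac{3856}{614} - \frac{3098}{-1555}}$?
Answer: $- \frac{4296465}{682318} \approx -6.2969$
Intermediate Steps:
$\frac{3^{3}}{- \frac{3856}{614} - \frac{3098}{-1555}} = \frac{27}{\left(-3856\right) \frac{1}{614} - - \frac{3098}{1555}} = \frac{27}{- \frac{1928}{307} + \frac{3098}{1555}} = \frac{27}{- \frac{2046954}{477385}} = 27 \left(- \frac{477385}{2046954}\right) = - \frac{4296465}{682318}$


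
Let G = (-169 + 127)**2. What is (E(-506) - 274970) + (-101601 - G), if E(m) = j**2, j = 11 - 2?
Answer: -378254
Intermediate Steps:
j = 9
E(m) = 81 (E(m) = 9**2 = 81)
G = 1764 (G = (-42)**2 = 1764)
(E(-506) - 274970) + (-101601 - G) = (81 - 274970) + (-101601 - 1*1764) = -274889 + (-101601 - 1764) = -274889 - 103365 = -378254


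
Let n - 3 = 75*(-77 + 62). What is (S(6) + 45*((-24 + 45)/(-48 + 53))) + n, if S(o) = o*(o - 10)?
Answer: -957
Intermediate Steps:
S(o) = o*(-10 + o)
n = -1122 (n = 3 + 75*(-77 + 62) = 3 + 75*(-15) = 3 - 1125 = -1122)
(S(6) + 45*((-24 + 45)/(-48 + 53))) + n = (6*(-10 + 6) + 45*((-24 + 45)/(-48 + 53))) - 1122 = (6*(-4) + 45*(21/5)) - 1122 = (-24 + 45*(21*(1/5))) - 1122 = (-24 + 45*(21/5)) - 1122 = (-24 + 189) - 1122 = 165 - 1122 = -957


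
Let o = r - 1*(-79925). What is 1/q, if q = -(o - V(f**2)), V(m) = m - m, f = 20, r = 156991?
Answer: -1/236916 ≈ -4.2209e-6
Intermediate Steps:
V(m) = 0
o = 236916 (o = 156991 - 1*(-79925) = 156991 + 79925 = 236916)
q = -236916 (q = -(236916 - 1*0) = -(236916 + 0) = -1*236916 = -236916)
1/q = 1/(-236916) = -1/236916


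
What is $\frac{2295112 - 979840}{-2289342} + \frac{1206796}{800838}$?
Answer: $\frac{142454080858}{152782672383} \approx 0.9324$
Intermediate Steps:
$\frac{2295112 - 979840}{-2289342} + \frac{1206796}{800838} = 1315272 \left(- \frac{1}{2289342}\right) + 1206796 \cdot \frac{1}{800838} = - \frac{219212}{381557} + \frac{603398}{400419} = \frac{142454080858}{152782672383}$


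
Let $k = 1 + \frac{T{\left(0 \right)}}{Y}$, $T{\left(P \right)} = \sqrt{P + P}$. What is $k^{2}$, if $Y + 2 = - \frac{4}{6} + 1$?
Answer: $1$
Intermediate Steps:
$T{\left(P \right)} = \sqrt{2} \sqrt{P}$ ($T{\left(P \right)} = \sqrt{2 P} = \sqrt{2} \sqrt{P}$)
$Y = - \frac{5}{3}$ ($Y = -2 + \left(- \frac{4}{6} + 1\right) = -2 + \left(\left(-4\right) \frac{1}{6} + 1\right) = -2 + \left(- \frac{2}{3} + 1\right) = -2 + \frac{1}{3} = - \frac{5}{3} \approx -1.6667$)
$k = 1$ ($k = 1 + \frac{\sqrt{2} \sqrt{0}}{- \frac{5}{3}} = 1 + \sqrt{2} \cdot 0 \left(- \frac{3}{5}\right) = 1 + 0 \left(- \frac{3}{5}\right) = 1 + 0 = 1$)
$k^{2} = 1^{2} = 1$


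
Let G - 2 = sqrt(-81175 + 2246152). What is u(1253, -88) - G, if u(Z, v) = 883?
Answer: 881 - 3*sqrt(240553) ≈ -590.39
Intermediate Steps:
G = 2 + 3*sqrt(240553) (G = 2 + sqrt(-81175 + 2246152) = 2 + sqrt(2164977) = 2 + 3*sqrt(240553) ≈ 1473.4)
u(1253, -88) - G = 883 - (2 + 3*sqrt(240553)) = 883 + (-2 - 3*sqrt(240553)) = 881 - 3*sqrt(240553)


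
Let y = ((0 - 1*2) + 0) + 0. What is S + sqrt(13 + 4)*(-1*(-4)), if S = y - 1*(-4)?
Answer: 2 + 4*sqrt(17) ≈ 18.492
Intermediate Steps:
y = -2 (y = ((0 - 2) + 0) + 0 = (-2 + 0) + 0 = -2 + 0 = -2)
S = 2 (S = -2 - 1*(-4) = -2 + 4 = 2)
S + sqrt(13 + 4)*(-1*(-4)) = 2 + sqrt(13 + 4)*(-1*(-4)) = 2 + sqrt(17)*4 = 2 + 4*sqrt(17)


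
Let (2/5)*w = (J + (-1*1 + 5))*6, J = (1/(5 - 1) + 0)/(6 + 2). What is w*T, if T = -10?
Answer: -9675/16 ≈ -604.69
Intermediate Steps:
J = 1/32 (J = (1/4 + 0)/8 = (¼ + 0)*(⅛) = (¼)*(⅛) = 1/32 ≈ 0.031250)
w = 1935/32 (w = 5*((1/32 + (-1*1 + 5))*6)/2 = 5*((1/32 + (-1 + 5))*6)/2 = 5*((1/32 + 4)*6)/2 = 5*((129/32)*6)/2 = (5/2)*(387/16) = 1935/32 ≈ 60.469)
w*T = (1935/32)*(-10) = -9675/16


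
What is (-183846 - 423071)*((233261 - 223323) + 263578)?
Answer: -166001510172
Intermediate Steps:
(-183846 - 423071)*((233261 - 223323) + 263578) = -606917*(9938 + 263578) = -606917*273516 = -166001510172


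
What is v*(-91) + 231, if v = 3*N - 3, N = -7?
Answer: 2415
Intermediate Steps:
v = -24 (v = 3*(-7) - 3 = -21 - 3 = -24)
v*(-91) + 231 = -24*(-91) + 231 = 2184 + 231 = 2415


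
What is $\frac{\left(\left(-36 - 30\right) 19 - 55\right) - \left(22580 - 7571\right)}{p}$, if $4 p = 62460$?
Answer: $- \frac{16318}{15615} \approx -1.045$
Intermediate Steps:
$p = 15615$ ($p = \frac{1}{4} \cdot 62460 = 15615$)
$\frac{\left(\left(-36 - 30\right) 19 - 55\right) - \left(22580 - 7571\right)}{p} = \frac{\left(\left(-36 - 30\right) 19 - 55\right) - \left(22580 - 7571\right)}{15615} = \left(\left(\left(-36 - 30\right) 19 - 55\right) - 15009\right) \frac{1}{15615} = \left(\left(\left(-66\right) 19 - 55\right) - 15009\right) \frac{1}{15615} = \left(\left(-1254 - 55\right) - 15009\right) \frac{1}{15615} = \left(-1309 - 15009\right) \frac{1}{15615} = \left(-16318\right) \frac{1}{15615} = - \frac{16318}{15615}$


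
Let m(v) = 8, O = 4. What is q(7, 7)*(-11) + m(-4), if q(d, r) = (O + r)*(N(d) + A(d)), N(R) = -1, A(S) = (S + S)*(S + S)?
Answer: -23587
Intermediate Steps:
A(S) = 4*S**2 (A(S) = (2*S)*(2*S) = 4*S**2)
q(d, r) = (-1 + 4*d**2)*(4 + r) (q(d, r) = (4 + r)*(-1 + 4*d**2) = (-1 + 4*d**2)*(4 + r))
q(7, 7)*(-11) + m(-4) = (-4 - 1*7 + 16*7**2 + 4*7*7**2)*(-11) + 8 = (-4 - 7 + 16*49 + 4*7*49)*(-11) + 8 = (-4 - 7 + 784 + 1372)*(-11) + 8 = 2145*(-11) + 8 = -23595 + 8 = -23587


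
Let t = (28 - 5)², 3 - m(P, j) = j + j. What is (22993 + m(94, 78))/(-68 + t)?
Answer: 22840/461 ≈ 49.544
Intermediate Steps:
m(P, j) = 3 - 2*j (m(P, j) = 3 - (j + j) = 3 - 2*j)
t = 529 (t = 23² = 529)
(22993 + m(94, 78))/(-68 + t) = (22993 + (3 - 2*78))/(-68 + 529) = (22993 + (3 - 156))/461 = (22993 - 153)*(1/461) = 22840*(1/461) = 22840/461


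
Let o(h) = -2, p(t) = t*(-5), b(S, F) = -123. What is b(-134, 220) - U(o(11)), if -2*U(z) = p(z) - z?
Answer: -117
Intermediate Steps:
p(t) = -5*t
U(z) = 3*z (U(z) = -(-5*z - z)/2 = -(-3)*z = 3*z)
b(-134, 220) - U(o(11)) = -123 - 3*(-2) = -123 - 1*(-6) = -123 + 6 = -117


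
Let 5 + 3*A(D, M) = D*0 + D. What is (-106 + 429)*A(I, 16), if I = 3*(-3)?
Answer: -4522/3 ≈ -1507.3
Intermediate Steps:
I = -9
A(D, M) = -5/3 + D/3 (A(D, M) = -5/3 + (D*0 + D)/3 = -5/3 + (0 + D)/3 = -5/3 + D/3)
(-106 + 429)*A(I, 16) = (-106 + 429)*(-5/3 + (⅓)*(-9)) = 323*(-5/3 - 3) = 323*(-14/3) = -4522/3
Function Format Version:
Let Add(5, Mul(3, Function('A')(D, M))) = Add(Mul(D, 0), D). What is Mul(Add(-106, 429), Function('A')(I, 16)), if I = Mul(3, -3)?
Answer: Rational(-4522, 3) ≈ -1507.3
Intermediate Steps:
I = -9
Function('A')(D, M) = Add(Rational(-5, 3), Mul(Rational(1, 3), D)) (Function('A')(D, M) = Add(Rational(-5, 3), Mul(Rational(1, 3), Add(Mul(D, 0), D))) = Add(Rational(-5, 3), Mul(Rational(1, 3), Add(0, D))) = Add(Rational(-5, 3), Mul(Rational(1, 3), D)))
Mul(Add(-106, 429), Function('A')(I, 16)) = Mul(Add(-106, 429), Add(Rational(-5, 3), Mul(Rational(1, 3), -9))) = Mul(323, Add(Rational(-5, 3), -3)) = Mul(323, Rational(-14, 3)) = Rational(-4522, 3)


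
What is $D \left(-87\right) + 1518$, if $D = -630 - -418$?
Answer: $19962$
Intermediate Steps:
$D = -212$ ($D = -630 + 418 = -212$)
$D \left(-87\right) + 1518 = \left(-212\right) \left(-87\right) + 1518 = 18444 + 1518 = 19962$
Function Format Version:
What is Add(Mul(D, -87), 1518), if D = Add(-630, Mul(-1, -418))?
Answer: 19962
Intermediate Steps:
D = -212 (D = Add(-630, 418) = -212)
Add(Mul(D, -87), 1518) = Add(Mul(-212, -87), 1518) = Add(18444, 1518) = 19962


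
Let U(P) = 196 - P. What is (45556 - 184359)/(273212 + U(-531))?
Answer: -138803/273939 ≈ -0.50669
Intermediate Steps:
(45556 - 184359)/(273212 + U(-531)) = (45556 - 184359)/(273212 + (196 - 1*(-531))) = -138803/(273212 + (196 + 531)) = -138803/(273212 + 727) = -138803/273939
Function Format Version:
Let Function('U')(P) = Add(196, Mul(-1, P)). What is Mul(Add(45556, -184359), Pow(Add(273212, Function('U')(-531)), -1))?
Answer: Rational(-138803, 273939) ≈ -0.50669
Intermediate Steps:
Mul(Add(45556, -184359), Pow(Add(273212, Function('U')(-531)), -1)) = Mul(Add(45556, -184359), Pow(Add(273212, Add(196, Mul(-1, -531))), -1)) = Mul(-138803, Pow(Add(273212, Add(196, 531)), -1)) = Mul(-138803, Pow(Add(273212, 727), -1)) = Mul(-138803, Pow(273939, -1)) = Mul(-138803, Rational(1, 273939)) = Rational(-138803, 273939)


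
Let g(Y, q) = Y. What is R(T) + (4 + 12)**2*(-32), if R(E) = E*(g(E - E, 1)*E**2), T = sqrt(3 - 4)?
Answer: -8192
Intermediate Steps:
T = I (T = sqrt(-1) = I ≈ 1.0*I)
R(E) = 0 (R(E) = E*((E - E)*E**2) = E*(0*E**2) = E*0 = 0)
R(T) + (4 + 12)**2*(-32) = 0 + (4 + 12)**2*(-32) = 0 + 16**2*(-32) = 0 + 256*(-32) = 0 - 8192 = -8192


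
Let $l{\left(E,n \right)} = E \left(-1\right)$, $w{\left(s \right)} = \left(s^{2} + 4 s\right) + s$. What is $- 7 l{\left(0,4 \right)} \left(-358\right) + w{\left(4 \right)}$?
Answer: $36$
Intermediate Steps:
$w{\left(s \right)} = s^{2} + 5 s$
$l{\left(E,n \right)} = - E$
$- 7 l{\left(0,4 \right)} \left(-358\right) + w{\left(4 \right)} = - 7 \left(\left(-1\right) 0\right) \left(-358\right) + 4 \left(5 + 4\right) = \left(-7\right) 0 \left(-358\right) + 4 \cdot 9 = 0 \left(-358\right) + 36 = 0 + 36 = 36$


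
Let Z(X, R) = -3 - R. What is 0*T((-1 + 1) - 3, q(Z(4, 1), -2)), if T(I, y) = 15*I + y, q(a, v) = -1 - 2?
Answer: 0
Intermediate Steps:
q(a, v) = -3
T(I, y) = y + 15*I
0*T((-1 + 1) - 3, q(Z(4, 1), -2)) = 0*(-3 + 15*((-1 + 1) - 3)) = 0*(-3 + 15*(0 - 3)) = 0*(-3 + 15*(-3)) = 0*(-3 - 45) = 0*(-48) = 0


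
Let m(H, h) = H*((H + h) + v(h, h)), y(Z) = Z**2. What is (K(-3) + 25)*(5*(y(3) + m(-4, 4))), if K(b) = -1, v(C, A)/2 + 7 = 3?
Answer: 4920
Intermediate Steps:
v(C, A) = -8 (v(C, A) = -14 + 2*3 = -14 + 6 = -8)
m(H, h) = H*(-8 + H + h) (m(H, h) = H*((H + h) - 8) = H*(-8 + H + h))
(K(-3) + 25)*(5*(y(3) + m(-4, 4))) = (-1 + 25)*(5*(3**2 - 4*(-8 - 4 + 4))) = 24*(5*(9 - 4*(-8))) = 24*(5*(9 + 32)) = 24*(5*41) = 24*205 = 4920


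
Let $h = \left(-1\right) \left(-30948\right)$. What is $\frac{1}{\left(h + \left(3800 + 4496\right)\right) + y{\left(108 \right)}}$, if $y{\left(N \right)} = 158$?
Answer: $\frac{1}{39402} \approx 2.5379 \cdot 10^{-5}$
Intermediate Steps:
$h = 30948$
$\frac{1}{\left(h + \left(3800 + 4496\right)\right) + y{\left(108 \right)}} = \frac{1}{\left(30948 + \left(3800 + 4496\right)\right) + 158} = \frac{1}{\left(30948 + 8296\right) + 158} = \frac{1}{39244 + 158} = \frac{1}{39402}$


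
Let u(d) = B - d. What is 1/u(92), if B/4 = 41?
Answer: 1/72 ≈ 0.013889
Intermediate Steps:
B = 164 (B = 4*41 = 164)
u(d) = 164 - d
1/u(92) = 1/(164 - 1*92) = 1/(164 - 92) = 1/72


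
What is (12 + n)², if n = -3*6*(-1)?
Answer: 900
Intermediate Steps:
n = 18 (n = -18*(-1) = 18)
(12 + n)² = (12 + 18)² = 30² = 900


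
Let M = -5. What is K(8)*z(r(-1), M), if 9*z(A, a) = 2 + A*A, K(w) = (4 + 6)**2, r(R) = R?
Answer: 100/3 ≈ 33.333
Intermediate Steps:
K(w) = 100 (K(w) = 10**2 = 100)
z(A, a) = 2/9 + A**2/9 (z(A, a) = (2 + A*A)/9 = (2 + A**2)/9 = 2/9 + A**2/9)
K(8)*z(r(-1), M) = 100*(2/9 + (1/9)*(-1)**2) = 100*(2/9 + (1/9)*1) = 100*(2/9 + 1/9) = 100*(1/3) = 100/3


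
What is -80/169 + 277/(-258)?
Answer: -67453/43602 ≈ -1.5470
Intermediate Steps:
-80/169 + 277/(-258) = -80*1/169 + 277*(-1/258) = -80/169 - 277/258 = -67453/43602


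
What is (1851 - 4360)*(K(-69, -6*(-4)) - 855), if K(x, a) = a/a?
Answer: 2142686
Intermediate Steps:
K(x, a) = 1
(1851 - 4360)*(K(-69, -6*(-4)) - 855) = (1851 - 4360)*(1 - 855) = -2509*(-854) = 2142686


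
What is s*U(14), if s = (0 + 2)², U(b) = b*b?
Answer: 784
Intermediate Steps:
U(b) = b²
s = 4 (s = 2² = 4)
s*U(14) = 4*14² = 4*196 = 784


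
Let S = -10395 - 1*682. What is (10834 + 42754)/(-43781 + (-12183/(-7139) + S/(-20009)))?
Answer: -695885247508/568503754971 ≈ -1.2241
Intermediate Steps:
S = -11077 (S = -10395 - 682 = -11077)
(10834 + 42754)/(-43781 + (-12183/(-7139) + S/(-20009))) = (10834 + 42754)/(-43781 + (-12183/(-7139) - 11077/(-20009))) = 53588/(-43781 + (-12183*(-1/7139) - 11077*(-1/20009))) = 53588/(-43781 + (12183/7139 + 1007/1819)) = 53588/(-43781 + 29349850/12985841) = 53588/(-568503754971/12985841) = 53588*(-12985841/568503754971) = -695885247508/568503754971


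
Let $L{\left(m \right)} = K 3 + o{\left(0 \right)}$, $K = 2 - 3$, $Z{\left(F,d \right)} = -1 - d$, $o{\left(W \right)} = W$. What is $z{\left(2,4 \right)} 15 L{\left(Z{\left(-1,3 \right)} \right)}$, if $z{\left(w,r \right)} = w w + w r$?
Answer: $-540$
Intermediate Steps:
$K = -1$
$z{\left(w,r \right)} = w^{2} + r w$
$L{\left(m \right)} = -3$ ($L{\left(m \right)} = \left(-1\right) 3 + 0 = -3 + 0 = -3$)
$z{\left(2,4 \right)} 15 L{\left(Z{\left(-1,3 \right)} \right)} = 2 \left(4 + 2\right) 15 \left(-3\right) = 2 \cdot 6 \cdot 15 \left(-3\right) = 12 \cdot 15 \left(-3\right) = 180 \left(-3\right) = -540$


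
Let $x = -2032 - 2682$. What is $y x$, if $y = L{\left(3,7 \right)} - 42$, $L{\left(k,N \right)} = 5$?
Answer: $174418$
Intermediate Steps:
$x = -4714$ ($x = -2032 - 2682 = -4714$)
$y = -37$ ($y = 5 - 42 = -37$)
$y x = \left(-37\right) \left(-4714\right) = 174418$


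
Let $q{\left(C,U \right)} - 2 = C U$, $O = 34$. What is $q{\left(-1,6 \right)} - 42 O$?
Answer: $-1432$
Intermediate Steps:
$q{\left(C,U \right)} = 2 + C U$
$q{\left(-1,6 \right)} - 42 O = \left(2 - 6\right) - 1428 = -4 - 1428 = -1432$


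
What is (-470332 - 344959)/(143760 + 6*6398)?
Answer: -815291/182148 ≈ -4.4760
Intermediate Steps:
(-470332 - 344959)/(143760 + 6*6398) = -815291/(143760 + 38388) = -815291/182148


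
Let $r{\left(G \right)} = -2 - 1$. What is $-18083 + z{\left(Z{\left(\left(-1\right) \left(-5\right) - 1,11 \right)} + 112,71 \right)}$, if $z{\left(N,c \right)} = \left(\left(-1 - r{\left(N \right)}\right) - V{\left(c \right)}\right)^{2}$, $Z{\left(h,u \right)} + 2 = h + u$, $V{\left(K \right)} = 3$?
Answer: $-18082$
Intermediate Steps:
$r{\left(G \right)} = -3$ ($r{\left(G \right)} = -2 - 1 = -3$)
$Z{\left(h,u \right)} = -2 + h + u$ ($Z{\left(h,u \right)} = -2 + \left(h + u\right) = -2 + h + u$)
$z{\left(N,c \right)} = 1$ ($z{\left(N,c \right)} = \left(\left(-1 - -3\right) - 3\right)^{2} = \left(\left(-1 + 3\right) - 3\right)^{2} = \left(2 - 3\right)^{2} = \left(-1\right)^{2} = 1$)
$-18083 + z{\left(Z{\left(\left(-1\right) \left(-5\right) - 1,11 \right)} + 112,71 \right)} = -18083 + 1 = -18082$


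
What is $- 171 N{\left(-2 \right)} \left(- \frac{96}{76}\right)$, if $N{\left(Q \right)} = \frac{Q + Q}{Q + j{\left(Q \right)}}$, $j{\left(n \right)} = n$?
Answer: $216$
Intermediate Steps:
$N{\left(Q \right)} = 1$ ($N{\left(Q \right)} = \frac{Q + Q}{Q + Q} = \frac{2 Q}{2 Q} = 2 Q \frac{1}{2 Q} = 1$)
$- 171 N{\left(-2 \right)} \left(- \frac{96}{76}\right) = \left(-171\right) 1 \left(- \frac{96}{76}\right) = - 171 \left(\left(-96\right) \frac{1}{76}\right) = \left(-171\right) \left(- \frac{24}{19}\right) = 216$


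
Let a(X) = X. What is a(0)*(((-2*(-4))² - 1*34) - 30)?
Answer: 0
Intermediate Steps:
a(0)*(((-2*(-4))² - 1*34) - 30) = 0*(((-2*(-4))² - 1*34) - 30) = 0*((8² - 34) - 30) = 0*((64 - 34) - 30) = 0*(30 - 30) = 0*0 = 0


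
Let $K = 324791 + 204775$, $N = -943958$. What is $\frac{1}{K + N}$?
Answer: $- \frac{1}{414392} \approx -2.4132 \cdot 10^{-6}$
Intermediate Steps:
$K = 529566$
$\frac{1}{K + N} = \frac{1}{529566 - 943958} = \frac{1}{-414392} = - \frac{1}{414392}$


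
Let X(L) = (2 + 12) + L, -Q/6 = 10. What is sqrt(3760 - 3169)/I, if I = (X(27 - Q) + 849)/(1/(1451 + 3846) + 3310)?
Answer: 17533071*sqrt(591)/5032150 ≈ 84.703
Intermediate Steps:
Q = -60 (Q = -6*10 = -60)
X(L) = 14 + L
I = 5032150/17533071 (I = ((14 + (27 - 1*(-60))) + 849)/(1/(1451 + 3846) + 3310) = ((14 + (27 + 60)) + 849)/(1/5297 + 3310) = ((14 + 87) + 849)/(1/5297 + 3310) = (101 + 849)/(17533071/5297) = 950*(5297/17533071) = 5032150/17533071 ≈ 0.28701)
sqrt(3760 - 3169)/I = sqrt(3760 - 3169)/(5032150/17533071) = sqrt(591)*(17533071/5032150) = 17533071*sqrt(591)/5032150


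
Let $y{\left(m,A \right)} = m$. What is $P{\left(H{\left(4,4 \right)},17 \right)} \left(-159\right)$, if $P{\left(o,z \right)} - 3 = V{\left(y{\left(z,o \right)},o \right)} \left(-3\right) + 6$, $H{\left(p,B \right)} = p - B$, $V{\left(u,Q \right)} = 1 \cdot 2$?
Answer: $-477$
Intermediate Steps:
$V{\left(u,Q \right)} = 2$
$P{\left(o,z \right)} = 3$ ($P{\left(o,z \right)} = 3 + \left(2 \left(-3\right) + 6\right) = 3 + \left(-6 + 6\right) = 3 + 0 = 3$)
$P{\left(H{\left(4,4 \right)},17 \right)} \left(-159\right) = 3 \left(-159\right) = -477$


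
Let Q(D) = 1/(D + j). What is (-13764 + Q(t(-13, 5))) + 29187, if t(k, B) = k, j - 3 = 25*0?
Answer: 154229/10 ≈ 15423.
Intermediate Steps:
j = 3 (j = 3 + 25*0 = 3 + 0 = 3)
Q(D) = 1/(3 + D) (Q(D) = 1/(D + 3) = 1/(3 + D))
(-13764 + Q(t(-13, 5))) + 29187 = (-13764 + 1/(3 - 13)) + 29187 = (-13764 + 1/(-10)) + 29187 = (-13764 - ⅒) + 29187 = -137641/10 + 29187 = 154229/10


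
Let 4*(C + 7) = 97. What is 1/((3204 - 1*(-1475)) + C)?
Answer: 4/18785 ≈ 0.00021294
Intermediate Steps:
C = 69/4 (C = -7 + (¼)*97 = -7 + 97/4 = 69/4 ≈ 17.250)
1/((3204 - 1*(-1475)) + C) = 1/((3204 - 1*(-1475)) + 69/4) = 1/((3204 + 1475) + 69/4) = 1/(4679 + 69/4) = 1/(18785/4) = 4/18785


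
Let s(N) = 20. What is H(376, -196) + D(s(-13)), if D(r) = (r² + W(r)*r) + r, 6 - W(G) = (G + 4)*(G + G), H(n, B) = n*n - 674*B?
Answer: 254820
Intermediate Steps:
H(n, B) = n² - 674*B
W(G) = 6 - 2*G*(4 + G) (W(G) = 6 - (G + 4)*(G + G) = 6 - (4 + G)*2*G = 6 - 2*G*(4 + G))
D(r) = r + r² + r*(6 - 8*r - 2*r²) (D(r) = (r² + (6 - 8*r - 2*r²)*r) + r = (r² + r*(6 - 8*r - 2*r²)) + r = r + r² + r*(6 - 8*r - 2*r²))
H(376, -196) + D(s(-13)) = (376² - 674*(-196)) + 20*(7 - 7*20 - 2*20²) = (141376 + 132104) + 20*(7 - 140 - 2*400) = 273480 + 20*(7 - 140 - 800) = 273480 + 20*(-933) = 273480 - 18660 = 254820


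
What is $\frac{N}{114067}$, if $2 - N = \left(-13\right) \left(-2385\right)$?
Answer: $- \frac{31003}{114067} \approx -0.2718$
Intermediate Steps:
$N = -31003$ ($N = 2 - \left(-13\right) \left(-2385\right) = 2 - 31005 = -31003$)
$\frac{N}{114067} = - \frac{31003}{114067}$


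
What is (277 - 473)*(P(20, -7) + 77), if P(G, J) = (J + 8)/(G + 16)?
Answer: -135877/9 ≈ -15097.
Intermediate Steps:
P(G, J) = (8 + J)/(16 + G)
(277 - 473)*(P(20, -7) + 77) = (277 - 473)*((8 - 7)/(16 + 20) + 77) = -196*(1/36 + 77) = -196*2773/36 = -135877/9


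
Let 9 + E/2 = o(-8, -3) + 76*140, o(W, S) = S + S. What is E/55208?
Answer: 10625/27604 ≈ 0.38491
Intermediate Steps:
o(W, S) = 2*S
E = 21250 (E = -18 + 2*(2*(-3) + 76*140) = -18 + 2*(-6 + 10640) = -18 + 2*10634 = -18 + 21268 = 21250)
E/55208 = 21250/55208 = 21250*(1/55208) = 10625/27604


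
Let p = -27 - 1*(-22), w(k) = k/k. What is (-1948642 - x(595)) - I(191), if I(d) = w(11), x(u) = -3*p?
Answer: -1948658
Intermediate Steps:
w(k) = 1
p = -5 (p = -27 + 22 = -5)
x(u) = 15 (x(u) = -3*(-5) = 15)
I(d) = 1
(-1948642 - x(595)) - I(191) = (-1948642 - 1*15) - 1*1 = (-1948642 - 15) - 1 = -1948657 - 1 = -1948658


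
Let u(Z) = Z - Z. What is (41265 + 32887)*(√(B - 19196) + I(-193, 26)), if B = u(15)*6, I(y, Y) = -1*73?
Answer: -5413096 + 148304*I*√4799 ≈ -5.4131e+6 + 1.0274e+7*I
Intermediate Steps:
I(y, Y) = -73
u(Z) = 0
B = 0 (B = 0*6 = 0)
(41265 + 32887)*(√(B - 19196) + I(-193, 26)) = (41265 + 32887)*(√(0 - 19196) - 73) = 74152*(√(-19196) - 73) = 74152*(2*I*√4799 - 73) = 74152*(-73 + 2*I*√4799) = -5413096 + 148304*I*√4799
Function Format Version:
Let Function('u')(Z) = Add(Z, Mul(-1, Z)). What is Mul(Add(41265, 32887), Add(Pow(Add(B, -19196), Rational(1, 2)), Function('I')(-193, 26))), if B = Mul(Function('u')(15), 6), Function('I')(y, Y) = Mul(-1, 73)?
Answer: Add(-5413096, Mul(148304, I, Pow(4799, Rational(1, 2)))) ≈ Add(-5.4131e+6, Mul(1.0274e+7, I))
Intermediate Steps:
Function('I')(y, Y) = -73
Function('u')(Z) = 0
B = 0 (B = Mul(0, 6) = 0)
Mul(Add(41265, 32887), Add(Pow(Add(B, -19196), Rational(1, 2)), Function('I')(-193, 26))) = Mul(Add(41265, 32887), Add(Pow(Add(0, -19196), Rational(1, 2)), -73)) = Mul(74152, Add(Pow(-19196, Rational(1, 2)), -73)) = Mul(74152, Add(Mul(2, I, Pow(4799, Rational(1, 2))), -73)) = Mul(74152, Add(-73, Mul(2, I, Pow(4799, Rational(1, 2))))) = Add(-5413096, Mul(148304, I, Pow(4799, Rational(1, 2))))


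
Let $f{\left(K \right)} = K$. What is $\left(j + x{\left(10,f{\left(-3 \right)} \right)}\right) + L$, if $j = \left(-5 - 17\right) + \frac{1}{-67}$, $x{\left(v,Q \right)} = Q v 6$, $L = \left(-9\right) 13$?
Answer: $- \frac{21374}{67} \approx -319.02$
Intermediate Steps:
$L = -117$
$x{\left(v,Q \right)} = 6 Q v$
$j = - \frac{1475}{67}$ ($j = -22 - \frac{1}{67} = - \frac{1475}{67} \approx -22.015$)
$\left(j + x{\left(10,f{\left(-3 \right)} \right)}\right) + L = \left(- \frac{1475}{67} + 6 \left(-3\right) 10\right) - 117 = \left(- \frac{1475}{67} - 180\right) - 117 = - \frac{13535}{67} - 117 = - \frac{21374}{67}$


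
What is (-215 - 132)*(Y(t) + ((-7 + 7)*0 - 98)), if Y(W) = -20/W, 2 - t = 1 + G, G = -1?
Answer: 37476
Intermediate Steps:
t = 2 (t = 2 - (1 - 1) = 2 - 1*0 = 2 + 0 = 2)
(-215 - 132)*(Y(t) + ((-7 + 7)*0 - 98)) = (-215 - 132)*(-20/2 + ((-7 + 7)*0 - 98)) = -347*(-20*1/2 + (0*0 - 98)) = -347*(-10 + (0 - 98)) = -347*(-10 - 98) = -347*(-108) = 37476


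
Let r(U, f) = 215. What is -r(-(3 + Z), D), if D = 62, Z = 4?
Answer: -215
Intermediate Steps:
-r(-(3 + Z), D) = -1*215 = -215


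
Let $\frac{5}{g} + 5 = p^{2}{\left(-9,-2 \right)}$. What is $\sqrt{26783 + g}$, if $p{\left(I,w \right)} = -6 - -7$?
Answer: $\frac{3 \sqrt{11903}}{2} \approx 163.65$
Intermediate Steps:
$p{\left(I,w \right)} = 1$ ($p{\left(I,w \right)} = -6 + 7 = 1$)
$g = - \frac{5}{4}$ ($g = \frac{5}{-5 + 1^{2}} = \frac{5}{-5 + 1} = \frac{5}{-4} = 5 \left(- \frac{1}{4}\right) = - \frac{5}{4} \approx -1.25$)
$\sqrt{26783 + g} = \sqrt{26783 - \frac{5}{4}} = \sqrt{\frac{107127}{4}} = \frac{3 \sqrt{11903}}{2}$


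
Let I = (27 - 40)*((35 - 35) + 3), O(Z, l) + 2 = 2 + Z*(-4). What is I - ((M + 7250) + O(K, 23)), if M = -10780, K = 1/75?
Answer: 261829/75 ≈ 3491.1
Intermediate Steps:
K = 1/75 ≈ 0.013333
O(Z, l) = -4*Z (O(Z, l) = -2 + (2 + Z*(-4)) = -2 + (2 - 4*Z) = -4*Z)
I = -39 (I = -13*(0 + 3) = -13*3 = -39)
I - ((M + 7250) + O(K, 23)) = -39 - ((-10780 + 7250) - 4*1/75) = -39 - (-3530 - 4/75) = -39 - 1*(-264754/75) = -39 + 264754/75 = 261829/75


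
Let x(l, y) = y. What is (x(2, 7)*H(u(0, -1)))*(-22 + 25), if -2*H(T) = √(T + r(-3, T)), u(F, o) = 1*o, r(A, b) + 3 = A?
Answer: -21*I*√7/2 ≈ -27.78*I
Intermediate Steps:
r(A, b) = -3 + A
u(F, o) = o
H(T) = -√(-6 + T)/2 (H(T) = -√(T + (-3 - 3))/2 = -√(T - 6)/2 = -√(-6 + T)/2)
(x(2, 7)*H(u(0, -1)))*(-22 + 25) = (7*(-√(-6 - 1)/2))*(-22 + 25) = (7*(-I*√7/2))*3 = -7*I*√7/2*3 = -21*I*√7/2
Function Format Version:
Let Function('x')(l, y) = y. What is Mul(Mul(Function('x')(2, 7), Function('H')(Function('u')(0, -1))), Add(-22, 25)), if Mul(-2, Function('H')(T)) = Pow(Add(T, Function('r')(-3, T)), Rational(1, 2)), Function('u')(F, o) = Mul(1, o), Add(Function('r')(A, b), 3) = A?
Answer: Mul(Rational(-21, 2), I, Pow(7, Rational(1, 2))) ≈ Mul(-27.780, I)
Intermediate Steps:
Function('r')(A, b) = Add(-3, A)
Function('u')(F, o) = o
Function('H')(T) = Mul(Rational(-1, 2), Pow(Add(-6, T), Rational(1, 2))) (Function('H')(T) = Mul(Rational(-1, 2), Pow(Add(T, Add(-3, -3)), Rational(1, 2))) = Mul(Rational(-1, 2), Pow(Add(T, -6), Rational(1, 2))) = Mul(Rational(-1, 2), Pow(Add(-6, T), Rational(1, 2))))
Mul(Mul(Function('x')(2, 7), Function('H')(Function('u')(0, -1))), Add(-22, 25)) = Mul(Mul(7, Mul(Rational(-1, 2), Pow(Add(-6, -1), Rational(1, 2)))), Add(-22, 25)) = Mul(Mul(7, Mul(Rational(-1, 2), Pow(-7, Rational(1, 2)))), 3) = Mul(Mul(7, Mul(Rational(-1, 2), Mul(I, Pow(7, Rational(1, 2))))), 3) = Mul(Mul(7, Mul(Rational(-1, 2), I, Pow(7, Rational(1, 2)))), 3) = Mul(Mul(Rational(-7, 2), I, Pow(7, Rational(1, 2))), 3) = Mul(Rational(-21, 2), I, Pow(7, Rational(1, 2)))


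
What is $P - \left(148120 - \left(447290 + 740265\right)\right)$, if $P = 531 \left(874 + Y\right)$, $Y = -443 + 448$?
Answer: $1506184$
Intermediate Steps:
$Y = 5$
$P = 466749$ ($P = 531 \left(874 + 5\right) = 531 \cdot 879 = 466749$)
$P - \left(148120 - \left(447290 + 740265\right)\right) = 466749 - \left(148120 - \left(447290 + 740265\right)\right) = 466749 - \left(148120 - 1187555\right) = 466749 - -1039435 = 466749 + 1039435 = 1506184$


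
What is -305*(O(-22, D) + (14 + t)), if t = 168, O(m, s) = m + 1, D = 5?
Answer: -49105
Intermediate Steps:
O(m, s) = 1 + m
-305*(O(-22, D) + (14 + t)) = -305*((1 - 22) + (14 + 168)) = -305*(-21 + 182) = -305*161 = -49105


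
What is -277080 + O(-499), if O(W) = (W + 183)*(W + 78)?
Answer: -144044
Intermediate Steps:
O(W) = (78 + W)*(183 + W) (O(W) = (183 + W)*(78 + W) = (78 + W)*(183 + W))
-277080 + O(-499) = -277080 + (14274 + (-499)² + 261*(-499)) = -277080 + (14274 + 249001 - 130239) = -277080 + 133036 = -144044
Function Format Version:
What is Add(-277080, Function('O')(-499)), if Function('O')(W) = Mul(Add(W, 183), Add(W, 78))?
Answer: -144044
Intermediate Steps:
Function('O')(W) = Mul(Add(78, W), Add(183, W)) (Function('O')(W) = Mul(Add(183, W), Add(78, W)) = Mul(Add(78, W), Add(183, W)))
Add(-277080, Function('O')(-499)) = Add(-277080, Add(14274, Pow(-499, 2), Mul(261, -499))) = Add(-277080, Add(14274, 249001, -130239)) = Add(-277080, 133036) = -144044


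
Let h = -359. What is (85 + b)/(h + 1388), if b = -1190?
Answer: -1105/1029 ≈ -1.0739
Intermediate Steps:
(85 + b)/(h + 1388) = (85 - 1190)/(-359 + 1388) = -1105/1029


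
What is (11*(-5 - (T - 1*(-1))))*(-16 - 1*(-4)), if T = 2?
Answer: 1056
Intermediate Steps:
(11*(-5 - (T - 1*(-1))))*(-16 - 1*(-4)) = (11*(-5 - (2 - 1*(-1))))*(-16 - 1*(-4)) = (11*(-5 - (2 + 1)))*(-16 + 4) = (11*(-5 - 1*3))*(-12) = (11*(-5 - 3))*(-12) = (11*(-8))*(-12) = -88*(-12) = 1056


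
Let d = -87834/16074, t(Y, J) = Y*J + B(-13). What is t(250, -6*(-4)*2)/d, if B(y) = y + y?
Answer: -32078346/14639 ≈ -2191.3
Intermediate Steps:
B(y) = 2*y
t(Y, J) = -26 + J*Y (t(Y, J) = Y*J + 2*(-13) = J*Y - 26 = -26 + J*Y)
d = -14639/2679 (d = -87834*1/16074 = -14639/2679 ≈ -5.4644)
t(250, -6*(-4)*2)/d = (-26 + (-6*(-4)*2)*250)/(-14639/2679) = (-26 + (24*2)*250)*(-2679/14639) = (-26 + 48*250)*(-2679/14639) = (-26 + 12000)*(-2679/14639) = 11974*(-2679/14639) = -32078346/14639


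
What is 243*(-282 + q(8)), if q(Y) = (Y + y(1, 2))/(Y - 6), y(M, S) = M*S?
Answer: -67311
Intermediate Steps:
q(Y) = (2 + Y)/(-6 + Y) (q(Y) = (Y + 1*2)/(Y - 6) = (Y + 2)/(-6 + Y) = (2 + Y)/(-6 + Y))
243*(-282 + q(8)) = 243*(-282 + (2 + 8)/(-6 + 8)) = 243*(-282 + 10/2) = 243*(-282 + (½)*10) = 243*(-282 + 5) = 243*(-277) = -67311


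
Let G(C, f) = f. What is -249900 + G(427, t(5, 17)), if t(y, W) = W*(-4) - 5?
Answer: -249973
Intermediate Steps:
t(y, W) = -5 - 4*W (t(y, W) = -4*W - 5 = -5 - 4*W)
-249900 + G(427, t(5, 17)) = -249900 + (-5 - 4*17) = -249900 + (-5 - 68) = -249900 - 73 = -249973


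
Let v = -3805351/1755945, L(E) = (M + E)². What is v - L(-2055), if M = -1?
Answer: -7422622128871/1755945 ≈ -4.2271e+6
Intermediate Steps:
L(E) = (-1 + E)²
v = -3805351/1755945 (v = -3805351*1/1755945 = -3805351/1755945 ≈ -2.1671)
v - L(-2055) = -3805351/1755945 - (-1 - 2055)² = -3805351/1755945 - 1*(-2056)² = -3805351/1755945 - 1*4227136 = -3805351/1755945 - 4227136 = -7422622128871/1755945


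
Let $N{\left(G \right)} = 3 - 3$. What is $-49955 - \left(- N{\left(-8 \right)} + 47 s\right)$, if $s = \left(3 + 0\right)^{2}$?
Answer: $-50378$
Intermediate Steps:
$N{\left(G \right)} = 0$
$s = 9$ ($s = 3^{2} = 9$)
$-49955 - \left(- N{\left(-8 \right)} + 47 s\right) = -49955 + \left(0 - 423\right) = -49955 - 423 = -50378$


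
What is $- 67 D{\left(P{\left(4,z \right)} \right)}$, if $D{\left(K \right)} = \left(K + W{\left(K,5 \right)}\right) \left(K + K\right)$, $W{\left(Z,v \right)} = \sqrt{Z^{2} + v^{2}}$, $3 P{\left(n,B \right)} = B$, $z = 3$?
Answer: $-134 - 134 \sqrt{26} \approx -817.27$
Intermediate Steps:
$P{\left(n,B \right)} = \frac{B}{3}$
$D{\left(K \right)} = 2 K \left(K + \sqrt{25 + K^{2}}\right)$ ($D{\left(K \right)} = \left(K + \sqrt{K^{2} + 5^{2}}\right) \left(K + K\right) = \left(K + \sqrt{K^{2} + 25}\right) 2 K = \left(K + \sqrt{25 + K^{2}}\right) 2 K = 2 K \left(K + \sqrt{25 + K^{2}}\right)$)
$- 67 D{\left(P{\left(4,z \right)} \right)} = - 67 \cdot 2 \cdot \frac{1}{3} \cdot 3 \left(\frac{1}{3} \cdot 3 + \sqrt{25 + \left(\frac{1}{3} \cdot 3\right)^{2}}\right) = - 67 \cdot 2 \cdot 1 \left(1 + \sqrt{25 + 1^{2}}\right) = - 67 \cdot 2 \cdot 1 \left(1 + \sqrt{25 + 1}\right) = - 67 \cdot 2 \cdot 1 \left(1 + \sqrt{26}\right) = - 67 \left(2 + 2 \sqrt{26}\right) = -134 - 134 \sqrt{26}$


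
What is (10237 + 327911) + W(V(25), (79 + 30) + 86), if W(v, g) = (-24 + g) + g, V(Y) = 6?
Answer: 338514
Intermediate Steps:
W(v, g) = -24 + 2*g
(10237 + 327911) + W(V(25), (79 + 30) + 86) = (10237 + 327911) + (-24 + 2*((79 + 30) + 86)) = 338148 + (-24 + 2*(109 + 86)) = 338148 + (-24 + 2*195) = 338148 + (-24 + 390) = 338148 + 366 = 338514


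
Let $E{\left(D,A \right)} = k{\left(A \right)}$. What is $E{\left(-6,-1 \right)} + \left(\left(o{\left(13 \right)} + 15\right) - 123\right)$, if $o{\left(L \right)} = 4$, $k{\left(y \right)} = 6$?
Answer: $-98$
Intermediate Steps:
$E{\left(D,A \right)} = 6$
$E{\left(-6,-1 \right)} + \left(\left(o{\left(13 \right)} + 15\right) - 123\right) = 6 + \left(\left(4 + 15\right) - 123\right) = 6 + \left(19 - 123\right) = 6 - 104 = -98$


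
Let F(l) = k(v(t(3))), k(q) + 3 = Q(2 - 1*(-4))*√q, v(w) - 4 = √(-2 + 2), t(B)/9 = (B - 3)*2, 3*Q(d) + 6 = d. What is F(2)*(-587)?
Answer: 1761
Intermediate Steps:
Q(d) = -2 + d/3
t(B) = -54 + 18*B (t(B) = 9*((B - 3)*2) = 9*((-3 + B)*2) = 9*(-6 + 2*B) = -54 + 18*B)
v(w) = 4 (v(w) = 4 + √(-2 + 2) = 4 + √0 = 4 + 0 = 4)
k(q) = -3 (k(q) = -3 + (-2 + (2 - 1*(-4))/3)*√q = -3 + (-2 + (2 + 4)/3)*√q = -3 + (-2 + (⅓)*6)*√q = -3 + (-2 + 2)*√q = -3 + 0*√q = -3 + 0 = -3)
F(l) = -3
F(2)*(-587) = -3*(-587) = 1761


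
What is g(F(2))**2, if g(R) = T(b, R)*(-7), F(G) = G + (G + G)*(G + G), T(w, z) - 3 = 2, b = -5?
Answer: 1225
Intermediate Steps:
T(w, z) = 5 (T(w, z) = 3 + 2 = 5)
F(G) = G + 4*G**2 (F(G) = G + (2*G)*(2*G) = G + 4*G**2)
g(R) = -35 (g(R) = 5*(-7) = -35)
g(F(2))**2 = (-35)**2 = 1225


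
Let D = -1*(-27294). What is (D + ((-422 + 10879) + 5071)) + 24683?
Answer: 67505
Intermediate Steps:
D = 27294
(D + ((-422 + 10879) + 5071)) + 24683 = (27294 + ((-422 + 10879) + 5071)) + 24683 = (27294 + (10457 + 5071)) + 24683 = (27294 + 15528) + 24683 = 42822 + 24683 = 67505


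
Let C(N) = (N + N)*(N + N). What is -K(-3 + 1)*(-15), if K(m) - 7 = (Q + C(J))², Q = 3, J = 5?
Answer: 159240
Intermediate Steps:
C(N) = 4*N² (C(N) = (2*N)*(2*N) = 4*N²)
K(m) = 10616 (K(m) = 7 + (3 + 4*5²)² = 7 + (3 + 4*25)² = 7 + (3 + 100)² = 7 + 103² = 7 + 10609 = 10616)
-K(-3 + 1)*(-15) = -1*10616*(-15) = -10616*(-15) = 159240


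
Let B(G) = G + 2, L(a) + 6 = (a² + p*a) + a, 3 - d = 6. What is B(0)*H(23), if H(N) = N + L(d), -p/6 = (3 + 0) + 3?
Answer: 262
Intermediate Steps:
d = -3 (d = 3 - 1*6 = 3 - 6 = -3)
p = -36 (p = -6*((3 + 0) + 3) = -6*(3 + 3) = -6*6 = -36)
L(a) = -6 + a² - 35*a (L(a) = -6 + ((a² - 36*a) + a) = -6 + (a² - 35*a) = -6 + a² - 35*a)
B(G) = 2 + G
H(N) = 108 + N (H(N) = N + (-6 + (-3)² - 35*(-3)) = N + (-6 + 9 + 105) = N + 108 = 108 + N)
B(0)*H(23) = (2 + 0)*(108 + 23) = 2*131 = 262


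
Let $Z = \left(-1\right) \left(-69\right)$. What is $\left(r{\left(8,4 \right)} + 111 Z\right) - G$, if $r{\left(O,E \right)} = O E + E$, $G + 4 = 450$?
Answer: $7249$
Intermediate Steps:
$G = 446$ ($G = -4 + 450 = 446$)
$Z = 69$
$r{\left(O,E \right)} = E + E O$ ($r{\left(O,E \right)} = E O + E = E + E O$)
$\left(r{\left(8,4 \right)} + 111 Z\right) - G = \left(4 \left(1 + 8\right) + 111 \cdot 69\right) - 446 = \left(4 \cdot 9 + 7659\right) - 446 = \left(36 + 7659\right) - 446 = 7695 - 446 = 7249$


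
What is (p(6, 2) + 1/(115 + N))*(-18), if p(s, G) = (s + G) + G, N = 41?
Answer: -4683/26 ≈ -180.12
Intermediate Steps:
p(s, G) = s + 2*G (p(s, G) = (G + s) + G = s + 2*G)
(p(6, 2) + 1/(115 + N))*(-18) = ((6 + 2*2) + 1/(115 + 41))*(-18) = ((6 + 4) + 1/156)*(-18) = (10 + 1/156)*(-18) = (1561/156)*(-18) = -4683/26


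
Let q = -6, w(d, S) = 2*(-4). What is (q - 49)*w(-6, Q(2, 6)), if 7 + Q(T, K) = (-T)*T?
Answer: 440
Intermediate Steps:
Q(T, K) = -7 - T² (Q(T, K) = -7 + (-T)*T = -7 - T²)
w(d, S) = -8
(q - 49)*w(-6, Q(2, 6)) = (-6 - 49)*(-8) = -55*(-8) = 440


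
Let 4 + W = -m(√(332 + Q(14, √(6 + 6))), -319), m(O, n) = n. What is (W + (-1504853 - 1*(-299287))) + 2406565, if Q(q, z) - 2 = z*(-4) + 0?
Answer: 1201314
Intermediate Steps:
Q(q, z) = 2 - 4*z (Q(q, z) = 2 + (z*(-4) + 0) = 2 + (-4*z + 0) = 2 - 4*z)
W = 315 (W = -4 - 1*(-319) = -4 + 319 = 315)
(W + (-1504853 - 1*(-299287))) + 2406565 = (315 + (-1504853 - 1*(-299287))) + 2406565 = (315 + (-1504853 + 299287)) + 2406565 = (315 - 1205566) + 2406565 = -1205251 + 2406565 = 1201314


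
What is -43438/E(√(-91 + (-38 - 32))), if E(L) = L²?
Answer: 43438/161 ≈ 269.80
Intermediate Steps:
-43438/E(√(-91 + (-38 - 32))) = -43438/(-91 + (-38 - 32)) = -43438/(-91 - 70) = -43438/((√(-161))²) = -43438/((I*√161)²) = -43438/(-161) = -43438*(-1/161) = 43438/161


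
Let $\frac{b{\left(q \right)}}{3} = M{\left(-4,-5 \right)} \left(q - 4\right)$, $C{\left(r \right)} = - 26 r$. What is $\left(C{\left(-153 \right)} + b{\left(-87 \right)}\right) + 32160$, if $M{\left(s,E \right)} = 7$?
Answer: $34227$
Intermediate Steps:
$b{\left(q \right)} = -84 + 21 q$ ($b{\left(q \right)} = 3 \cdot 7 \left(q - 4\right) = 3 \cdot 7 \left(-4 + q\right) = 3 \left(-28 + 7 q\right) = -84 + 21 q$)
$\left(C{\left(-153 \right)} + b{\left(-87 \right)}\right) + 32160 = \left(\left(-26\right) \left(-153\right) + \left(-84 + 21 \left(-87\right)\right)\right) + 32160 = \left(3978 - 1911\right) + 32160 = 2067 + 32160 = 34227$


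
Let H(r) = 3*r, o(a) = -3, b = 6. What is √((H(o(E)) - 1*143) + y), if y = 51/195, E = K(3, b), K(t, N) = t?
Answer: I*√641095/65 ≈ 12.318*I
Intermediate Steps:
E = 3
y = 17/65 (y = 51*(1/195) = 17/65 ≈ 0.26154)
√((H(o(E)) - 1*143) + y) = √((3*(-3) - 1*143) + 17/65) = √((-9 - 143) + 17/65) = √(-152 + 17/65) = √(-9863/65) = I*√641095/65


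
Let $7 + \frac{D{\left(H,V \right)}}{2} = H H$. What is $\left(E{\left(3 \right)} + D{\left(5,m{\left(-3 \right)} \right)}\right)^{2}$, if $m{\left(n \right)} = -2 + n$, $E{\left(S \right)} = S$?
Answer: $1521$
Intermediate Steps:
$D{\left(H,V \right)} = -14 + 2 H^{2}$ ($D{\left(H,V \right)} = -14 + 2 H H = -14 + 2 H^{2}$)
$\left(E{\left(3 \right)} + D{\left(5,m{\left(-3 \right)} \right)}\right)^{2} = \left(3 - \left(14 - 2 \cdot 5^{2}\right)\right)^{2} = \left(3 + \left(-14 + 2 \cdot 25\right)\right)^{2} = \left(3 + \left(-14 + 50\right)\right)^{2} = \left(3 + 36\right)^{2} = 39^{2} = 1521$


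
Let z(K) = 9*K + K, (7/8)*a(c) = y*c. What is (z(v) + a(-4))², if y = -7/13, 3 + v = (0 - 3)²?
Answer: 659344/169 ≈ 3901.4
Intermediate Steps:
v = 6 (v = -3 + (0 - 3)² = -3 + (-3)² = -3 + 9 = 6)
y = -7/13 (y = -7*1/13 = -7/13 ≈ -0.53846)
a(c) = -8*c/13 (a(c) = 8*(-7*c/13)/7 = -8*c/13)
z(K) = 10*K
(z(v) + a(-4))² = (10*6 - 8/13*(-4))² = (60 + 32/13)² = (812/13)² = 659344/169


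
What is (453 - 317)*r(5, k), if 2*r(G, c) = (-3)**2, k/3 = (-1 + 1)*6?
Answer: 612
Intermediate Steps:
k = 0 (k = 3*((-1 + 1)*6) = 3*(0*6) = 3*0 = 0)
r(G, c) = 9/2 (r(G, c) = (1/2)*(-3)**2 = (1/2)*9 = 9/2)
(453 - 317)*r(5, k) = (453 - 317)*(9/2) = 136*(9/2) = 612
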